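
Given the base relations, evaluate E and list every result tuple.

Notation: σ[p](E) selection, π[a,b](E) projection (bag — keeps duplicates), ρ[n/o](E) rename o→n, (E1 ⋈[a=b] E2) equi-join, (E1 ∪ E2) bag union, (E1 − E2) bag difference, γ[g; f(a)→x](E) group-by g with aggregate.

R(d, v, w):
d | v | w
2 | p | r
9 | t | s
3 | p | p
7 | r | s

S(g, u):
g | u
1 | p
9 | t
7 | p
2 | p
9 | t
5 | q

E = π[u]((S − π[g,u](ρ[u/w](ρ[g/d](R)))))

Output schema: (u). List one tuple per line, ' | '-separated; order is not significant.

Stepwise |·|:
  S → 6
  R → 4
  ρ[g/d](R) → 4
  ρ[u/w](ρ[g/d](R)) → 4
  π[g,u](ρ[u/w](ρ[g/d](R))) → 4
  (S − π[g,u](ρ[u/w](ρ[g/d](R)))) → 6
  π[u]((S − π[g,u](ρ[u/w](ρ[g/d](R))))) → 6

== RESULT ==
u
p
p
p
q
t
t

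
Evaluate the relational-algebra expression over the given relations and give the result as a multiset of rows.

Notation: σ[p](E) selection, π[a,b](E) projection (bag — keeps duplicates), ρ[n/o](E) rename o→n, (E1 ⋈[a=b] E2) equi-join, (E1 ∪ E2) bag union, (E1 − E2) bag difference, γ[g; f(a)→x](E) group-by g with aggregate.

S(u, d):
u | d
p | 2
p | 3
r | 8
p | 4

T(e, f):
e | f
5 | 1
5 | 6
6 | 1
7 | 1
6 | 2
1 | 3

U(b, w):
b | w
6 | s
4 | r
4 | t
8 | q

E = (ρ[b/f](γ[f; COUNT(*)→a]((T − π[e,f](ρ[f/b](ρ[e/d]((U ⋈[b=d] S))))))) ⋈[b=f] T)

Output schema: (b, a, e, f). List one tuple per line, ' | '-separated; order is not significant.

Row counts bottom-up:
  T → 6
  U → 4
  S → 4
  (U ⋈[b=d] S) → 3
  ρ[e/d]((U ⋈[b=d] S)) → 3
  ρ[f/b](ρ[e/d]((U ⋈[b=d] S))) → 3
  π[e,f](ρ[f/b](ρ[e/d]((U ⋈[b=d] S)))) → 3
  (T − π[e,f](ρ[f/b](ρ[e/d]((U ⋈[b=d] S))))) → 6
  γ[f; COUNT(*)→a]((T − π[e,f](ρ[f/b](ρ[e/d]((U ⋈[b=d] S)))))) → 4
  ρ[b/f](γ[f; COUNT(*)→a]((T − π[e,f](ρ[f/b](ρ[e/d]((U ⋈[b=d] S))))))) → 4
  T → 6
  (ρ[b/f](γ[f; COUNT(*)→a]((T − π[e,f](ρ[f/b](ρ[e/d]((U ⋈[b=d] S))))))) ⋈[b=f] T) → 6

== RESULT ==
b | a | e | f
1 | 3 | 5 | 1
1 | 3 | 6 | 1
1 | 3 | 7 | 1
2 | 1 | 6 | 2
3 | 1 | 1 | 3
6 | 1 | 5 | 6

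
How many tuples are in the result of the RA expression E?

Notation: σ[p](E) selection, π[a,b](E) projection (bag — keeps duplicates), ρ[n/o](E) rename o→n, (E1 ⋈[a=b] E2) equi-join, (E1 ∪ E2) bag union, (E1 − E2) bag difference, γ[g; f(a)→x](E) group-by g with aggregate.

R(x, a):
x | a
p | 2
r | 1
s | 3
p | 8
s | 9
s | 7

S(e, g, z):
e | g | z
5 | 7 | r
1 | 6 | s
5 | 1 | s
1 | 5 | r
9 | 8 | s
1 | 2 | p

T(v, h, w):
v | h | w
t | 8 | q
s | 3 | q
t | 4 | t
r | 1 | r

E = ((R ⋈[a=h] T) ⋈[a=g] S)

Row counts bottom-up:
  R → 6
  T → 4
  (R ⋈[a=h] T) → 3
  S → 6
  ((R ⋈[a=h] T) ⋈[a=g] S) → 2

|E| = 2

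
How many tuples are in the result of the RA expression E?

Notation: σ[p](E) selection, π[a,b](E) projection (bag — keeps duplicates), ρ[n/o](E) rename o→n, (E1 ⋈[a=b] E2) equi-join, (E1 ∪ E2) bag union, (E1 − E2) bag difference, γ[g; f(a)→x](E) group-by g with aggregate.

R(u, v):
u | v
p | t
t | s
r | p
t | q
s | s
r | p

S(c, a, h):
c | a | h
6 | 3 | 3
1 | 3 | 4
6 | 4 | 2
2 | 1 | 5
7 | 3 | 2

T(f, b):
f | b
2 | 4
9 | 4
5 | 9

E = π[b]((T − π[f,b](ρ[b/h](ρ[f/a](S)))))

Subexpression sizes:
  T → 3
  S → 5
  ρ[f/a](S) → 5
  ρ[b/h](ρ[f/a](S)) → 5
  π[f,b](ρ[b/h](ρ[f/a](S))) → 5
  (T − π[f,b](ρ[b/h](ρ[f/a](S)))) → 3
  π[b]((T − π[f,b](ρ[b/h](ρ[f/a](S))))) → 3

|E| = 3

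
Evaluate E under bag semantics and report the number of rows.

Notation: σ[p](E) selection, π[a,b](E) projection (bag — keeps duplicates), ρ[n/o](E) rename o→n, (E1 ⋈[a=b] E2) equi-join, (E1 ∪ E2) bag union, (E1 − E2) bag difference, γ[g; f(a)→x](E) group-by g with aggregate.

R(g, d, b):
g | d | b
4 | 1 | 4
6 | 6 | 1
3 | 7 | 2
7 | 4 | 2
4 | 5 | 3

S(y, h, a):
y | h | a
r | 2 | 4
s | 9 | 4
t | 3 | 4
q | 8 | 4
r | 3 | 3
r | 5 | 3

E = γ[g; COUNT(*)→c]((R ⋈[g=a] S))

Stepwise |·|:
  R → 5
  S → 6
  (R ⋈[g=a] S) → 10
  γ[g; COUNT(*)→c]((R ⋈[g=a] S)) → 2

|E| = 2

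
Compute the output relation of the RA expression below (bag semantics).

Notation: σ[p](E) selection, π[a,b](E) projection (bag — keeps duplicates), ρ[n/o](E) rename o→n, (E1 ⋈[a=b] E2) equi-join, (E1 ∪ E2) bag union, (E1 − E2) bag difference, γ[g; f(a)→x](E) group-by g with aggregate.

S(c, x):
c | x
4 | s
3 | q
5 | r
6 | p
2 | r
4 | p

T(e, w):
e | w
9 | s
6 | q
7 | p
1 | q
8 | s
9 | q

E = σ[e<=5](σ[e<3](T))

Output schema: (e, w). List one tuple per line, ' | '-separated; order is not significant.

Row counts bottom-up:
  T → 6
  σ[e<3](T) → 1
  σ[e<=5](σ[e<3](T)) → 1

== RESULT ==
e | w
1 | q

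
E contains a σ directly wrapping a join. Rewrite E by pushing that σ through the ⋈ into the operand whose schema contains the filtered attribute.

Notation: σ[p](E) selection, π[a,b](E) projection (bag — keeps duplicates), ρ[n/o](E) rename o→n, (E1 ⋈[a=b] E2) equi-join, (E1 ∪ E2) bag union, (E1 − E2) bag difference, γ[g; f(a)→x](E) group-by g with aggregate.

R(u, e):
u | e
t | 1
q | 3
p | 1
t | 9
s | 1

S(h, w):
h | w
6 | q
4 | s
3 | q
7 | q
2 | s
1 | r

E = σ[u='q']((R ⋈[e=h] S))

σ filters on u, owned by the left side.
E' = (σ[u='q'](R) ⋈[e=h] S)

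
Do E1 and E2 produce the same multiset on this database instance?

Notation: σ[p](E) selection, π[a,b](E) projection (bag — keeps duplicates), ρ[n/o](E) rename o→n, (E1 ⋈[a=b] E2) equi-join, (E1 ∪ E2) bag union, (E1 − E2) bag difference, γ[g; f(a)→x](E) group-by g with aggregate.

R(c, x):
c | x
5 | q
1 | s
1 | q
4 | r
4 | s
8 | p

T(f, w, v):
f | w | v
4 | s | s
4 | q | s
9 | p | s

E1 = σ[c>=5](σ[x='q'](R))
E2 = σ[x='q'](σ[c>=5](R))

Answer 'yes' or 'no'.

E1 row counts bottom-up:
  R → 6
  σ[x='q'](R) → 2
  σ[c>=5](σ[x='q'](R)) → 1
E2 row counts bottom-up:
  R → 6
  σ[c>=5](R) → 2
  σ[x='q'](σ[c>=5](R)) → 1

E1 and E2 produce the same multiset:
c | x
5 | q

yes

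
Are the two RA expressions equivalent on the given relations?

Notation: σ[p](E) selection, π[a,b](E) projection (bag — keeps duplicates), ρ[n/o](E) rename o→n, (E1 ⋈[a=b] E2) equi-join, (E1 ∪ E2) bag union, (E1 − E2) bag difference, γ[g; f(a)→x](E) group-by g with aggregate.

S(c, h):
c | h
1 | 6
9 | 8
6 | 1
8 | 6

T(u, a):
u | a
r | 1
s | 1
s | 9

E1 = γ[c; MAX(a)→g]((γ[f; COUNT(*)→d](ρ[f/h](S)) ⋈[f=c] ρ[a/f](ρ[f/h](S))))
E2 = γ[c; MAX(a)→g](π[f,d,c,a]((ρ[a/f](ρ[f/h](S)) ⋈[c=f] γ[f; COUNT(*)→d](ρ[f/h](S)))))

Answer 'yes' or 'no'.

E1 per-node cardinality:
  S → 4
  ρ[f/h](S) → 4
  γ[f; COUNT(*)→d](ρ[f/h](S)) → 3
  S → 4
  ρ[f/h](S) → 4
  ρ[a/f](ρ[f/h](S)) → 4
  (γ[f; COUNT(*)→d](ρ[f/h](S)) ⋈[f=c] ρ[a/f](ρ[f/h](S))) → 3
  γ[c; MAX(a)→g]((γ[f; COUNT(*)→d](ρ[f/h](S)) ⋈[f=c] ρ[a/f](ρ[f/h](S)))) → 3
E2 per-node cardinality:
  S → 4
  ρ[f/h](S) → 4
  ρ[a/f](ρ[f/h](S)) → 4
  S → 4
  ρ[f/h](S) → 4
  γ[f; COUNT(*)→d](ρ[f/h](S)) → 3
  (ρ[a/f](ρ[f/h](S)) ⋈[c=f] γ[f; COUNT(*)→d](ρ[f/h](S))) → 3
  π[f,d,c,a]((ρ[a/f](ρ[f/h](S)) ⋈[c=f] γ[f; COUNT(*)→d](ρ[f/h](S)))) → 3
  γ[c; MAX(a)→g](π[f,d,c,a]((ρ[a/f](ρ[f/h](S)) ⋈[c=f] γ[f; COUNT(*)→d](ρ[f/h](S))))) → 3

E1 and E2 produce the same multiset:
c | g
1 | 6
6 | 1
8 | 6

yes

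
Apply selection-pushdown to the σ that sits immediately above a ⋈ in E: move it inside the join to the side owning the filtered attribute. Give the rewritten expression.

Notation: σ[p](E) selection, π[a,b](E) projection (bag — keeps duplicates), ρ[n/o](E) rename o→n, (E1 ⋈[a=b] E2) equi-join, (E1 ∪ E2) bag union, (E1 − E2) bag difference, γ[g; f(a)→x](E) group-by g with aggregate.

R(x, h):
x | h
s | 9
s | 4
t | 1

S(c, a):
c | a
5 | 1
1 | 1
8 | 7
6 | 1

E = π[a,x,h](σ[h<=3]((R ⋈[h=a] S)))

σ filters on h, owned by the left side.
E' = π[a,x,h]((σ[h<=3](R) ⋈[h=a] S))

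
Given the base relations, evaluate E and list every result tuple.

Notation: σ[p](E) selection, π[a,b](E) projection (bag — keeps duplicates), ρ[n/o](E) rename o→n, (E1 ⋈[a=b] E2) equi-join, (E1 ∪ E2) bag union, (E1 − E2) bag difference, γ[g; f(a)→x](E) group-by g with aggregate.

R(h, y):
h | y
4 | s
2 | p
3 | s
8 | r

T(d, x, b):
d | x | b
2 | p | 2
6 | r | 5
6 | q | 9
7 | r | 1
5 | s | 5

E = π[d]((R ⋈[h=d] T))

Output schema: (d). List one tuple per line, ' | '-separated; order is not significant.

Subexpression sizes:
  R → 4
  T → 5
  (R ⋈[h=d] T) → 1
  π[d]((R ⋈[h=d] T)) → 1

== RESULT ==
d
2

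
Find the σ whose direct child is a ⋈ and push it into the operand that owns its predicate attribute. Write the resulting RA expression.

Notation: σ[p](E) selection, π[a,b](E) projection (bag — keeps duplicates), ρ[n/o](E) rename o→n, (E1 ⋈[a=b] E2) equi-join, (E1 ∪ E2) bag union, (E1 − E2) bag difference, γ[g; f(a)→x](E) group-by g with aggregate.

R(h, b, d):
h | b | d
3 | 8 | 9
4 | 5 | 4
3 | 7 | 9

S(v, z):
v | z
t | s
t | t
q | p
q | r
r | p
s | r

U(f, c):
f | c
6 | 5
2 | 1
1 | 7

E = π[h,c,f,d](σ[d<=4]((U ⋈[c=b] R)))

σ filters on d, owned by the right side.
E' = π[h,c,f,d]((U ⋈[c=b] σ[d<=4](R)))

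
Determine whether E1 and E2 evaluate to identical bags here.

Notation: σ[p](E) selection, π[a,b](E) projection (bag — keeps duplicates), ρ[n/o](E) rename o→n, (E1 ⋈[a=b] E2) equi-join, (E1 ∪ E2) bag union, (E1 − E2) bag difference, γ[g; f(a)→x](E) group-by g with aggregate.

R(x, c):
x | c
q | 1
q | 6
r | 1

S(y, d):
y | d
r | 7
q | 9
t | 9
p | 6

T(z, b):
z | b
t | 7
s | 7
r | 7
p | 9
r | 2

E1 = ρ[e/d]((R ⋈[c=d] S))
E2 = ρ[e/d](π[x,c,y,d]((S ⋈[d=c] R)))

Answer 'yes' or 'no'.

E1 row counts bottom-up:
  R → 3
  S → 4
  (R ⋈[c=d] S) → 1
  ρ[e/d]((R ⋈[c=d] S)) → 1
E2 row counts bottom-up:
  S → 4
  R → 3
  (S ⋈[d=c] R) → 1
  π[x,c,y,d]((S ⋈[d=c] R)) → 1
  ρ[e/d](π[x,c,y,d]((S ⋈[d=c] R))) → 1

E1 and E2 produce the same multiset:
x | c | y | e
q | 6 | p | 6

yes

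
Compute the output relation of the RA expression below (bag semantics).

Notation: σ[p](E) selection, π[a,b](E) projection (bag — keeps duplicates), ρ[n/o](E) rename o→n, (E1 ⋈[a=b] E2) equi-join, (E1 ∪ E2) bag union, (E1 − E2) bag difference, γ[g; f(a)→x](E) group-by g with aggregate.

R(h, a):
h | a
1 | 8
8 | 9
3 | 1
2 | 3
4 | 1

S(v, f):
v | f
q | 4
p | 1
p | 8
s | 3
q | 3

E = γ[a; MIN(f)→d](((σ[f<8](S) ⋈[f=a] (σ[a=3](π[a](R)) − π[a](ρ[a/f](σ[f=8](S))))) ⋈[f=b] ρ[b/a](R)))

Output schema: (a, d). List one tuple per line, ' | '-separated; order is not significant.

Stepwise |·|:
  S → 5
  σ[f<8](S) → 4
  R → 5
  π[a](R) → 5
  σ[a=3](π[a](R)) → 1
  S → 5
  σ[f=8](S) → 1
  ρ[a/f](σ[f=8](S)) → 1
  π[a](ρ[a/f](σ[f=8](S))) → 1
  (σ[a=3](π[a](R)) − π[a](ρ[a/f](σ[f=8](S)))) → 1
  (σ[f<8](S) ⋈[f=a] (σ[a=3](π[a](R)) − π[a](ρ[a/f](σ[f=8](S))))) → 2
  R → 5
  ρ[b/a](R) → 5
  ((σ[f<8](S) ⋈[f=a] (σ[a=3](π[a](R)) − π[a](ρ[a/f](σ[f=8](S))))) ⋈[f=b] ρ[b/a](R)) → 2
  γ[a; MIN(f)→d](((σ[f<8](S) ⋈[f=a] (σ[a=3](π[a](R)) − π[a](ρ[a/f](σ[f=8](S))))) ⋈[f=b] ρ[b/a](R))) → 1

== RESULT ==
a | d
3 | 3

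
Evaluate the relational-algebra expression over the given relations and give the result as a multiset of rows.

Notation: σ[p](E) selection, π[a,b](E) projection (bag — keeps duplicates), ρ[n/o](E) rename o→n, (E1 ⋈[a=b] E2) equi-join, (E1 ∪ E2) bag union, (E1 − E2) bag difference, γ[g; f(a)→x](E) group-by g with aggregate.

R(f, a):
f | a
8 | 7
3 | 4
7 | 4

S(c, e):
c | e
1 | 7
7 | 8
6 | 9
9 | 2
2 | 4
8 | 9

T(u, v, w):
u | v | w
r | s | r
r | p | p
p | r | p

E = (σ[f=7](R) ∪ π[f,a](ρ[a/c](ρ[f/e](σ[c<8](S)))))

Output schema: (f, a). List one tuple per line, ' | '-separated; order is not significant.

Stepwise |·|:
  R → 3
  σ[f=7](R) → 1
  S → 6
  σ[c<8](S) → 4
  ρ[f/e](σ[c<8](S)) → 4
  ρ[a/c](ρ[f/e](σ[c<8](S))) → 4
  π[f,a](ρ[a/c](ρ[f/e](σ[c<8](S)))) → 4
  (σ[f=7](R) ∪ π[f,a](ρ[a/c](ρ[f/e](σ[c<8](S))))) → 5

== RESULT ==
f | a
4 | 2
7 | 1
7 | 4
8 | 7
9 | 6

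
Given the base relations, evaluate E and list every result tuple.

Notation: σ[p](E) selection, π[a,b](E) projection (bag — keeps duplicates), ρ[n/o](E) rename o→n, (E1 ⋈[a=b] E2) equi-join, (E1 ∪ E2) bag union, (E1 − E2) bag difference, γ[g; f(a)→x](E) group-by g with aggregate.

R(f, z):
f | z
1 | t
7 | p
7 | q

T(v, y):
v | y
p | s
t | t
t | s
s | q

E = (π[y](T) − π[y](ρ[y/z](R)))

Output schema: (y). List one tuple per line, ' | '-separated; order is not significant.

Per-node cardinality:
  T → 4
  π[y](T) → 4
  R → 3
  ρ[y/z](R) → 3
  π[y](ρ[y/z](R)) → 3
  (π[y](T) − π[y](ρ[y/z](R))) → 2

== RESULT ==
y
s
s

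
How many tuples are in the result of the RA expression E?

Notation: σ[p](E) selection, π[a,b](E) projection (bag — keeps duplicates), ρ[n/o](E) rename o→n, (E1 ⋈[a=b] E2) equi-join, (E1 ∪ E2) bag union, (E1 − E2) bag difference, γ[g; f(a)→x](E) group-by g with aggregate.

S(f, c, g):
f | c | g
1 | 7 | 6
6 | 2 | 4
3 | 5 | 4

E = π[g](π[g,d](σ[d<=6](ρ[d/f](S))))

Per-node cardinality:
  S → 3
  ρ[d/f](S) → 3
  σ[d<=6](ρ[d/f](S)) → 3
  π[g,d](σ[d<=6](ρ[d/f](S))) → 3
  π[g](π[g,d](σ[d<=6](ρ[d/f](S)))) → 3

|E| = 3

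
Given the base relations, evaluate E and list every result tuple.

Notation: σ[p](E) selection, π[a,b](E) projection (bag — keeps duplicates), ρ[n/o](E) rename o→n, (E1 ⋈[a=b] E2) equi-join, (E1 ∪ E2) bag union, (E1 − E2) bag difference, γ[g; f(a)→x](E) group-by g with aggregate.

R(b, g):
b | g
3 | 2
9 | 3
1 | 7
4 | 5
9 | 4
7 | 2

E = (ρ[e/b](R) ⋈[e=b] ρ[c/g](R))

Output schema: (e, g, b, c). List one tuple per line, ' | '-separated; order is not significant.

Stepwise |·|:
  R → 6
  ρ[e/b](R) → 6
  R → 6
  ρ[c/g](R) → 6
  (ρ[e/b](R) ⋈[e=b] ρ[c/g](R)) → 8

== RESULT ==
e | g | b | c
1 | 7 | 1 | 7
3 | 2 | 3 | 2
4 | 5 | 4 | 5
7 | 2 | 7 | 2
9 | 3 | 9 | 3
9 | 3 | 9 | 4
9 | 4 | 9 | 3
9 | 4 | 9 | 4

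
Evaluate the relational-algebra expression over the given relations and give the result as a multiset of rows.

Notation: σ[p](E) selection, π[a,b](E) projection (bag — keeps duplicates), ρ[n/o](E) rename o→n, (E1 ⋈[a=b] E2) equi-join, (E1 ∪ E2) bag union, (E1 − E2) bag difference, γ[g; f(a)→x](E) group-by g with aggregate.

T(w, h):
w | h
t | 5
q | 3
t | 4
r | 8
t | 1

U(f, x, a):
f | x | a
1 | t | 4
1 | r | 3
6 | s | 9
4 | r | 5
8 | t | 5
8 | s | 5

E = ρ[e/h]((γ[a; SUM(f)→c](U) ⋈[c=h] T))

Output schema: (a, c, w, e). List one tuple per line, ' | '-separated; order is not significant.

Row counts bottom-up:
  U → 6
  γ[a; SUM(f)→c](U) → 4
  T → 5
  (γ[a; SUM(f)→c](U) ⋈[c=h] T) → 2
  ρ[e/h]((γ[a; SUM(f)→c](U) ⋈[c=h] T)) → 2

== RESULT ==
a | c | w | e
3 | 1 | t | 1
4 | 1 | t | 1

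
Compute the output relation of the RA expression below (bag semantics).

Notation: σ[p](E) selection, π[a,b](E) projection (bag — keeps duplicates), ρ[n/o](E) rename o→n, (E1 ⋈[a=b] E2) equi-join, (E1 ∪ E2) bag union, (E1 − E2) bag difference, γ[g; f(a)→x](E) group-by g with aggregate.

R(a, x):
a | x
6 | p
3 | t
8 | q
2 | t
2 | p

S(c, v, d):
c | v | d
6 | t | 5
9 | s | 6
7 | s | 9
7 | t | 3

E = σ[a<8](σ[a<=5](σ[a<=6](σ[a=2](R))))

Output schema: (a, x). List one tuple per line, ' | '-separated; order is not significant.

Stepwise |·|:
  R → 5
  σ[a=2](R) → 2
  σ[a<=6](σ[a=2](R)) → 2
  σ[a<=5](σ[a<=6](σ[a=2](R))) → 2
  σ[a<8](σ[a<=5](σ[a<=6](σ[a=2](R)))) → 2

== RESULT ==
a | x
2 | p
2 | t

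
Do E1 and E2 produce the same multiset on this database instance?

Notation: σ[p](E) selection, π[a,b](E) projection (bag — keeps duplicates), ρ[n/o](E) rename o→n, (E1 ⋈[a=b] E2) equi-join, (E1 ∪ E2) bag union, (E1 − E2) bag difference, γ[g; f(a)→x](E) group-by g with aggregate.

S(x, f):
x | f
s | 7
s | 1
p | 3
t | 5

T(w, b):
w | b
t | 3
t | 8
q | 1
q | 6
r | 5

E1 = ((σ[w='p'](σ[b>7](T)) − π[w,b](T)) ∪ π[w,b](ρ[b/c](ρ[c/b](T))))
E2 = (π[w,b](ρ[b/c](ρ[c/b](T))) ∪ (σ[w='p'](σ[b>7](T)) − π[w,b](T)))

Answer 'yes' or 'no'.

E1 row counts bottom-up:
  T → 5
  σ[b>7](T) → 1
  σ[w='p'](σ[b>7](T)) → 0
  T → 5
  π[w,b](T) → 5
  (σ[w='p'](σ[b>7](T)) − π[w,b](T)) → 0
  T → 5
  ρ[c/b](T) → 5
  ρ[b/c](ρ[c/b](T)) → 5
  π[w,b](ρ[b/c](ρ[c/b](T))) → 5
  ((σ[w='p'](σ[b>7](T)) − π[w,b](T)) ∪ π[w,b](ρ[b/c](ρ[c/b](T)))) → 5
E2 row counts bottom-up:
  T → 5
  ρ[c/b](T) → 5
  ρ[b/c](ρ[c/b](T)) → 5
  π[w,b](ρ[b/c](ρ[c/b](T))) → 5
  T → 5
  σ[b>7](T) → 1
  σ[w='p'](σ[b>7](T)) → 0
  T → 5
  π[w,b](T) → 5
  (σ[w='p'](σ[b>7](T)) − π[w,b](T)) → 0
  (π[w,b](ρ[b/c](ρ[c/b](T))) ∪ (σ[w='p'](σ[b>7](T)) − π[w,b](T))) → 5

E1 and E2 produce the same multiset:
w | b
q | 1
q | 6
r | 5
t | 3
t | 8

yes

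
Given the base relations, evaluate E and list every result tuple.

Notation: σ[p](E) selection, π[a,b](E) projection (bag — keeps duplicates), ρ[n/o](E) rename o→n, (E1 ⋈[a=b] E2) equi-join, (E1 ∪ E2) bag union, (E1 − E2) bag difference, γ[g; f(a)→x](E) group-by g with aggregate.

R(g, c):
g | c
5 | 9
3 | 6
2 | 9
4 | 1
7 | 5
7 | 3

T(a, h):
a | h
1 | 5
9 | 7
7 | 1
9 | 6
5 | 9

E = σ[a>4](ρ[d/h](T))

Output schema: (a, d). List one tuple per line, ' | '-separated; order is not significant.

Row counts bottom-up:
  T → 5
  ρ[d/h](T) → 5
  σ[a>4](ρ[d/h](T)) → 4

== RESULT ==
a | d
5 | 9
7 | 1
9 | 6
9 | 7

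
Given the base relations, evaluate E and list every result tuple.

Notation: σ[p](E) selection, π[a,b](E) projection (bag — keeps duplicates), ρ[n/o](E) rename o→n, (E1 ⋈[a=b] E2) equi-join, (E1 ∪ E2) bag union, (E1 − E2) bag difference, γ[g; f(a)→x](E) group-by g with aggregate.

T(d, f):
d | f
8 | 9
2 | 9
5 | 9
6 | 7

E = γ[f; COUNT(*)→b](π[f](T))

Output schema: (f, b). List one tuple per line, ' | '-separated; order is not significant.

Row counts bottom-up:
  T → 4
  π[f](T) → 4
  γ[f; COUNT(*)→b](π[f](T)) → 2

== RESULT ==
f | b
7 | 1
9 | 3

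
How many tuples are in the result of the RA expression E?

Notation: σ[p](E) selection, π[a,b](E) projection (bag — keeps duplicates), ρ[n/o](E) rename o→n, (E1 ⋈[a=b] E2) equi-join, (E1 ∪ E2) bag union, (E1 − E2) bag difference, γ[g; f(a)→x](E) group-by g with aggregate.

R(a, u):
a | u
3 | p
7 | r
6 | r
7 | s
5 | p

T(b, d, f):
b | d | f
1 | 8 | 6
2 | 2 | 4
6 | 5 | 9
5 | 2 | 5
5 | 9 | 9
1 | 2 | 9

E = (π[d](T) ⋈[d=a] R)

Subexpression sizes:
  T → 6
  π[d](T) → 6
  R → 5
  (π[d](T) ⋈[d=a] R) → 1

|E| = 1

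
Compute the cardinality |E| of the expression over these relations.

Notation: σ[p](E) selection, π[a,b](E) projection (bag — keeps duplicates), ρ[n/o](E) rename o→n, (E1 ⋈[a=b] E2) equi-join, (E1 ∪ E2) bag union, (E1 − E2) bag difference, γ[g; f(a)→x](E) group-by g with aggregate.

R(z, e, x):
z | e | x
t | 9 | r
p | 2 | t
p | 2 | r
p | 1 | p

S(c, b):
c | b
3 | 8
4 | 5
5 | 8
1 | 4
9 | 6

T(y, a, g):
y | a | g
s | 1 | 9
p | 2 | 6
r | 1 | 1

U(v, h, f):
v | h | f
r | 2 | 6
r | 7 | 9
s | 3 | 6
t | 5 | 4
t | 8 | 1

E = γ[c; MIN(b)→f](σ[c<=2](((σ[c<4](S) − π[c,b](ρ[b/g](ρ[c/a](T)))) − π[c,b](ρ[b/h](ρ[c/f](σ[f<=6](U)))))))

Row counts bottom-up:
  S → 5
  σ[c<4](S) → 2
  T → 3
  ρ[c/a](T) → 3
  ρ[b/g](ρ[c/a](T)) → 3
  π[c,b](ρ[b/g](ρ[c/a](T))) → 3
  (σ[c<4](S) − π[c,b](ρ[b/g](ρ[c/a](T)))) → 2
  U → 5
  σ[f<=6](U) → 4
  ρ[c/f](σ[f<=6](U)) → 4
  ρ[b/h](ρ[c/f](σ[f<=6](U))) → 4
  π[c,b](ρ[b/h](ρ[c/f](σ[f<=6](U)))) → 4
  ((σ[c<4](S) − π[c,b](ρ[b/g](ρ[c/a](T)))) − π[c,b](ρ[b/h](ρ[c/f](σ[f<=6](U))))) → 2
  σ[c<=2](((σ[c<4](S) − π[c,b](ρ[b/g](ρ[c/a](T)))) − π[c,b](ρ[b/h](ρ[c/f](σ[f<=6](U)))))) → 1
  γ[c; MIN(b)→f](σ[c<=2](((σ[c<4](S) − π[c,b](ρ[b/g](ρ[c/a](T)))) − π[c,b](ρ[b/h](ρ[c/f](σ[f<=6](U))))))) → 1

|E| = 1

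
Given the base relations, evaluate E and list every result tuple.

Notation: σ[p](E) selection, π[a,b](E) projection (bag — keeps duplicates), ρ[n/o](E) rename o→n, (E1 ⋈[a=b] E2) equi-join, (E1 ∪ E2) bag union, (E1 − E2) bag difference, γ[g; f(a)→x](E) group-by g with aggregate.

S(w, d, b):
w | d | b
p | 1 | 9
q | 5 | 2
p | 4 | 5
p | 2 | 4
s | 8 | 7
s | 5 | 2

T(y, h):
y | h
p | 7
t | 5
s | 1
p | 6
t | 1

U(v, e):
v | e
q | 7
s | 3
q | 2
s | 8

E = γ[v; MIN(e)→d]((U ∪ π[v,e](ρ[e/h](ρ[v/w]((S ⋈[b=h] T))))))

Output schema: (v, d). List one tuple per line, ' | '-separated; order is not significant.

Row counts bottom-up:
  U → 4
  S → 6
  T → 5
  (S ⋈[b=h] T) → 2
  ρ[v/w]((S ⋈[b=h] T)) → 2
  ρ[e/h](ρ[v/w]((S ⋈[b=h] T))) → 2
  π[v,e](ρ[e/h](ρ[v/w]((S ⋈[b=h] T)))) → 2
  (U ∪ π[v,e](ρ[e/h](ρ[v/w]((S ⋈[b=h] T))))) → 6
  γ[v; MIN(e)→d]((U ∪ π[v,e](ρ[e/h](ρ[v/w]((S ⋈[b=h] T)))))) → 3

== RESULT ==
v | d
p | 5
q | 2
s | 3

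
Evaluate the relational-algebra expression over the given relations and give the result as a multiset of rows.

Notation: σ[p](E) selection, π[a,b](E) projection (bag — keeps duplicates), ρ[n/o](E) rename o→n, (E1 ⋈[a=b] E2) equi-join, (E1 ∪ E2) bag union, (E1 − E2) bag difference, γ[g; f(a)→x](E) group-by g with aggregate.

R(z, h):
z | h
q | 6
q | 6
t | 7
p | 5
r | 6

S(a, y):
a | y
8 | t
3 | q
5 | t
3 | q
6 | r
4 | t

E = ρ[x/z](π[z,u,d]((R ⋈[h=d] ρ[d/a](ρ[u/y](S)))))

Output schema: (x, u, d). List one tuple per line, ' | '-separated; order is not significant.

Per-node cardinality:
  R → 5
  S → 6
  ρ[u/y](S) → 6
  ρ[d/a](ρ[u/y](S)) → 6
  (R ⋈[h=d] ρ[d/a](ρ[u/y](S))) → 4
  π[z,u,d]((R ⋈[h=d] ρ[d/a](ρ[u/y](S)))) → 4
  ρ[x/z](π[z,u,d]((R ⋈[h=d] ρ[d/a](ρ[u/y](S))))) → 4

== RESULT ==
x | u | d
p | t | 5
q | r | 6
q | r | 6
r | r | 6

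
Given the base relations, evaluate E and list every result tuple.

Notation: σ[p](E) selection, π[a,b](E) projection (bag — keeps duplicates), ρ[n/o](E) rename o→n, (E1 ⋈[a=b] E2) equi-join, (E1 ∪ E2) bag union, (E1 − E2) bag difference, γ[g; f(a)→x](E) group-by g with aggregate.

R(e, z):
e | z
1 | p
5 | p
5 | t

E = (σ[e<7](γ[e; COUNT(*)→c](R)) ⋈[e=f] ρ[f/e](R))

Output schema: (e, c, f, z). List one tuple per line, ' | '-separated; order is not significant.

Per-node cardinality:
  R → 3
  γ[e; COUNT(*)→c](R) → 2
  σ[e<7](γ[e; COUNT(*)→c](R)) → 2
  R → 3
  ρ[f/e](R) → 3
  (σ[e<7](γ[e; COUNT(*)→c](R)) ⋈[e=f] ρ[f/e](R)) → 3

== RESULT ==
e | c | f | z
1 | 1 | 1 | p
5 | 2 | 5 | p
5 | 2 | 5 | t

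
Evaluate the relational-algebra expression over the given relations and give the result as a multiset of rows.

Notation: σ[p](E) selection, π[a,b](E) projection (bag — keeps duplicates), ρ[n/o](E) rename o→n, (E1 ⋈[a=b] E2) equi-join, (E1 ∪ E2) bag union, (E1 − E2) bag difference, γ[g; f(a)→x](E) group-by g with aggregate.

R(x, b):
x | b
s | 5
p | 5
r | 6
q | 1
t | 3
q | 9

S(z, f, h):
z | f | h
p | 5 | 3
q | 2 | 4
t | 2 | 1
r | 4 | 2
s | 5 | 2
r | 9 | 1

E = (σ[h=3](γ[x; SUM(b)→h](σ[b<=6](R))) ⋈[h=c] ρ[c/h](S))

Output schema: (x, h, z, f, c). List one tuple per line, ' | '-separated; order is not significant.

Per-node cardinality:
  R → 6
  σ[b<=6](R) → 5
  γ[x; SUM(b)→h](σ[b<=6](R)) → 5
  σ[h=3](γ[x; SUM(b)→h](σ[b<=6](R))) → 1
  S → 6
  ρ[c/h](S) → 6
  (σ[h=3](γ[x; SUM(b)→h](σ[b<=6](R))) ⋈[h=c] ρ[c/h](S)) → 1

== RESULT ==
x | h | z | f | c
t | 3 | p | 5 | 3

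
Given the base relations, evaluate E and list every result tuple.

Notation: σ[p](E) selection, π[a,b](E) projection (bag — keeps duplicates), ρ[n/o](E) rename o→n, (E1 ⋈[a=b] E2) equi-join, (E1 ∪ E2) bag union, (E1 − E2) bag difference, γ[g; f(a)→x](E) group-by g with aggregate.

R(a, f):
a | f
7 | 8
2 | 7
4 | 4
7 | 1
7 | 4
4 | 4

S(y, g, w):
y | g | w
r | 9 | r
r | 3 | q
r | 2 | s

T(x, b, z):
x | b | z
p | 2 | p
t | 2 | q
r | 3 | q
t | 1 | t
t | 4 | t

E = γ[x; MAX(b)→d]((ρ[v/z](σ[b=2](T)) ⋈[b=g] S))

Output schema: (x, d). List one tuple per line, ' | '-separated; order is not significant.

Row counts bottom-up:
  T → 5
  σ[b=2](T) → 2
  ρ[v/z](σ[b=2](T)) → 2
  S → 3
  (ρ[v/z](σ[b=2](T)) ⋈[b=g] S) → 2
  γ[x; MAX(b)→d]((ρ[v/z](σ[b=2](T)) ⋈[b=g] S)) → 2

== RESULT ==
x | d
p | 2
t | 2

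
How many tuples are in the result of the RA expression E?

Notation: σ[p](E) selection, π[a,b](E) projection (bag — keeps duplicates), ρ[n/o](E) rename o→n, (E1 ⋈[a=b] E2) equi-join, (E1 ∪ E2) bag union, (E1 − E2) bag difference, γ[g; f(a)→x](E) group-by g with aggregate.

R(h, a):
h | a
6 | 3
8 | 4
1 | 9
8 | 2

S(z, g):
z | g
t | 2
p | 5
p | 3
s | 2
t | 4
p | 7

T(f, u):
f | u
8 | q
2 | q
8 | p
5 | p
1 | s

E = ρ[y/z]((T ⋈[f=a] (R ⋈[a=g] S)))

Subexpression sizes:
  T → 5
  R → 4
  S → 6
  (R ⋈[a=g] S) → 4
  (T ⋈[f=a] (R ⋈[a=g] S)) → 2
  ρ[y/z]((T ⋈[f=a] (R ⋈[a=g] S))) → 2

|E| = 2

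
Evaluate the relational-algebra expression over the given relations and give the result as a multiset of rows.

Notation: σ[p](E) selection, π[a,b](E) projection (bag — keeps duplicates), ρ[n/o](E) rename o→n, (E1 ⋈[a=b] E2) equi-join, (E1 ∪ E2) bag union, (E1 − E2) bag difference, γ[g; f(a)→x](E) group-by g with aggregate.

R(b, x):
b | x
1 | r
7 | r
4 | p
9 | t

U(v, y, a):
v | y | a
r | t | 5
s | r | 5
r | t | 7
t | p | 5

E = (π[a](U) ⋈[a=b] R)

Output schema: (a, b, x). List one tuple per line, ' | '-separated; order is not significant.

Stepwise |·|:
  U → 4
  π[a](U) → 4
  R → 4
  (π[a](U) ⋈[a=b] R) → 1

== RESULT ==
a | b | x
7 | 7 | r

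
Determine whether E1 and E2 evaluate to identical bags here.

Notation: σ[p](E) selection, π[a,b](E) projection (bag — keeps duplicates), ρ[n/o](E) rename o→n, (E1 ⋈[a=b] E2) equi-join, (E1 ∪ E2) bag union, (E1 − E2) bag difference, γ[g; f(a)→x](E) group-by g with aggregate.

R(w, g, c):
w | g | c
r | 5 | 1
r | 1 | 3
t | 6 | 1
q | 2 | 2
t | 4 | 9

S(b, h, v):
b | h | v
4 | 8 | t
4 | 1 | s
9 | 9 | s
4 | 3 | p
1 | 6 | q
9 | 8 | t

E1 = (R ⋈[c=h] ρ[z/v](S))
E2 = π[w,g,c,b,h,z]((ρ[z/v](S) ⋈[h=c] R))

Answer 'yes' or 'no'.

E1 subexpression sizes:
  R → 5
  S → 6
  ρ[z/v](S) → 6
  (R ⋈[c=h] ρ[z/v](S)) → 4
E2 subexpression sizes:
  S → 6
  ρ[z/v](S) → 6
  R → 5
  (ρ[z/v](S) ⋈[h=c] R) → 4
  π[w,g,c,b,h,z]((ρ[z/v](S) ⋈[h=c] R)) → 4

E1 and E2 produce the same multiset:
w | g | c | b | h | z
r | 1 | 3 | 4 | 3 | p
r | 5 | 1 | 4 | 1 | s
t | 4 | 9 | 9 | 9 | s
t | 6 | 1 | 4 | 1 | s

yes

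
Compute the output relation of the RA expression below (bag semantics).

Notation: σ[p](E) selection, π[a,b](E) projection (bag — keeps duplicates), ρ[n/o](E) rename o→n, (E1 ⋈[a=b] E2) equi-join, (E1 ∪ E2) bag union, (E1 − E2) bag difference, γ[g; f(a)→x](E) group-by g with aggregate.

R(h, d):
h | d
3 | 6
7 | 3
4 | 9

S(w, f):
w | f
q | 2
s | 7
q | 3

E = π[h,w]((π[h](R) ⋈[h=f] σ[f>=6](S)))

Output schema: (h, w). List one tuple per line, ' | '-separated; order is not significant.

Per-node cardinality:
  R → 3
  π[h](R) → 3
  S → 3
  σ[f>=6](S) → 1
  (π[h](R) ⋈[h=f] σ[f>=6](S)) → 1
  π[h,w]((π[h](R) ⋈[h=f] σ[f>=6](S))) → 1

== RESULT ==
h | w
7 | s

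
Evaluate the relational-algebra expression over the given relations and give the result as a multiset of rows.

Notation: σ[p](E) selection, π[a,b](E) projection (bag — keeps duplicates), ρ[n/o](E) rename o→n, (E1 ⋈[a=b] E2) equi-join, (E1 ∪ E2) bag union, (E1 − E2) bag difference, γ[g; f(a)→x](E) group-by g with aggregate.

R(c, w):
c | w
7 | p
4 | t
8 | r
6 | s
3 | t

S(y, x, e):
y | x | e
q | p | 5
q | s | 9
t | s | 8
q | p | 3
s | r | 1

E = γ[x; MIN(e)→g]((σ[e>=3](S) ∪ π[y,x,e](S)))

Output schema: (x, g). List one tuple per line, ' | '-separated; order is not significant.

Stepwise |·|:
  S → 5
  σ[e>=3](S) → 4
  S → 5
  π[y,x,e](S) → 5
  (σ[e>=3](S) ∪ π[y,x,e](S)) → 9
  γ[x; MIN(e)→g]((σ[e>=3](S) ∪ π[y,x,e](S))) → 3

== RESULT ==
x | g
p | 3
r | 1
s | 8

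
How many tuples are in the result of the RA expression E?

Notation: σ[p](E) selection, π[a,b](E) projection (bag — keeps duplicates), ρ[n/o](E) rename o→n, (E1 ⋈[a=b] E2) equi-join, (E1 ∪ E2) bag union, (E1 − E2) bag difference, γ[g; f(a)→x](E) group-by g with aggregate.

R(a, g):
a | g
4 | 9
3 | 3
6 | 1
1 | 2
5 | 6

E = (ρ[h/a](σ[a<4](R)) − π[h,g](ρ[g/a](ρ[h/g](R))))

Per-node cardinality:
  R → 5
  σ[a<4](R) → 2
  ρ[h/a](σ[a<4](R)) → 2
  R → 5
  ρ[h/g](R) → 5
  ρ[g/a](ρ[h/g](R)) → 5
  π[h,g](ρ[g/a](ρ[h/g](R))) → 5
  (ρ[h/a](σ[a<4](R)) − π[h,g](ρ[g/a](ρ[h/g](R)))) → 1

|E| = 1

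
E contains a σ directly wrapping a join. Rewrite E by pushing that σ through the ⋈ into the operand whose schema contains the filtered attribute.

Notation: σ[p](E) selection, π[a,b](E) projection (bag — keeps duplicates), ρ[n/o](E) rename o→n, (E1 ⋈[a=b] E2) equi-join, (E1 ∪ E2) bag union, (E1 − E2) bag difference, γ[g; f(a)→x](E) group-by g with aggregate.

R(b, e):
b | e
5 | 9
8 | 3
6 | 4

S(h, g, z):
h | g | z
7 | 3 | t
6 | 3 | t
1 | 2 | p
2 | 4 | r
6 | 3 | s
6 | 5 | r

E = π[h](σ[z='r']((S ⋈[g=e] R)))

σ filters on z, owned by the left side.
E' = π[h]((σ[z='r'](S) ⋈[g=e] R))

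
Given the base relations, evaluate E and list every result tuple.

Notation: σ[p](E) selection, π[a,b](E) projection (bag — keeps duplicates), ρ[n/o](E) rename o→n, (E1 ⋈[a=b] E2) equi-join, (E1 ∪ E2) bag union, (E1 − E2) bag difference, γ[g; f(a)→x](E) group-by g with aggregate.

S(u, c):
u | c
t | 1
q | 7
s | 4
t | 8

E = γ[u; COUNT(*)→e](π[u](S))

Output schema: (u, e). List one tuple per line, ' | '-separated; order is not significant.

Subexpression sizes:
  S → 4
  π[u](S) → 4
  γ[u; COUNT(*)→e](π[u](S)) → 3

== RESULT ==
u | e
q | 1
s | 1
t | 2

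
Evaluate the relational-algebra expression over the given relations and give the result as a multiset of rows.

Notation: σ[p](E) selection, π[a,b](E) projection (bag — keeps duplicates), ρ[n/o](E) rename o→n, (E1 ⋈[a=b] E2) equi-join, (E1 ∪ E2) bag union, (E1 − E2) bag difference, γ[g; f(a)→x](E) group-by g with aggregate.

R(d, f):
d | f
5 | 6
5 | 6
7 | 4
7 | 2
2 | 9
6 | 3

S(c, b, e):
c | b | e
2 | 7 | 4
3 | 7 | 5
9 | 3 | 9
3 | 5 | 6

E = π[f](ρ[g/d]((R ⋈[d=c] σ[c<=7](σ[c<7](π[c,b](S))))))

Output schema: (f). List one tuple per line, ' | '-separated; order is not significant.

Per-node cardinality:
  R → 6
  S → 4
  π[c,b](S) → 4
  σ[c<7](π[c,b](S)) → 3
  σ[c<=7](σ[c<7](π[c,b](S))) → 3
  (R ⋈[d=c] σ[c<=7](σ[c<7](π[c,b](S)))) → 1
  ρ[g/d]((R ⋈[d=c] σ[c<=7](σ[c<7](π[c,b](S))))) → 1
  π[f](ρ[g/d]((R ⋈[d=c] σ[c<=7](σ[c<7](π[c,b](S)))))) → 1

== RESULT ==
f
9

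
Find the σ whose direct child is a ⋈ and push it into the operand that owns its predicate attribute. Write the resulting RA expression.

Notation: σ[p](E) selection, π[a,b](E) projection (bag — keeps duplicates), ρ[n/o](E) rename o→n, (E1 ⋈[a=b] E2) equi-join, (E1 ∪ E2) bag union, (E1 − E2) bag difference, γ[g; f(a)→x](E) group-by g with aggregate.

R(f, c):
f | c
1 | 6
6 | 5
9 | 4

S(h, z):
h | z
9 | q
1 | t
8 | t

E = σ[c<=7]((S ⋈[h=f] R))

σ filters on c, owned by the right side.
E' = (S ⋈[h=f] σ[c<=7](R))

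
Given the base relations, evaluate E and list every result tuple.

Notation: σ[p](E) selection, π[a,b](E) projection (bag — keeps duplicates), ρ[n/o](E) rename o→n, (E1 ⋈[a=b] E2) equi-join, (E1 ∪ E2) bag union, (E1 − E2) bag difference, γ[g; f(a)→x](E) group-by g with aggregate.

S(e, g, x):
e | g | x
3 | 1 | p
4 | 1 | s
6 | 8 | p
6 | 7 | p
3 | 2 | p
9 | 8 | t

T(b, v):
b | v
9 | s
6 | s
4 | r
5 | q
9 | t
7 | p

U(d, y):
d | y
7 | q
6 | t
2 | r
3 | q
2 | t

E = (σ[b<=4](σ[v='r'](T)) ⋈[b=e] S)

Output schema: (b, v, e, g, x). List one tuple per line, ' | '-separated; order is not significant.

Per-node cardinality:
  T → 6
  σ[v='r'](T) → 1
  σ[b<=4](σ[v='r'](T)) → 1
  S → 6
  (σ[b<=4](σ[v='r'](T)) ⋈[b=e] S) → 1

== RESULT ==
b | v | e | g | x
4 | r | 4 | 1 | s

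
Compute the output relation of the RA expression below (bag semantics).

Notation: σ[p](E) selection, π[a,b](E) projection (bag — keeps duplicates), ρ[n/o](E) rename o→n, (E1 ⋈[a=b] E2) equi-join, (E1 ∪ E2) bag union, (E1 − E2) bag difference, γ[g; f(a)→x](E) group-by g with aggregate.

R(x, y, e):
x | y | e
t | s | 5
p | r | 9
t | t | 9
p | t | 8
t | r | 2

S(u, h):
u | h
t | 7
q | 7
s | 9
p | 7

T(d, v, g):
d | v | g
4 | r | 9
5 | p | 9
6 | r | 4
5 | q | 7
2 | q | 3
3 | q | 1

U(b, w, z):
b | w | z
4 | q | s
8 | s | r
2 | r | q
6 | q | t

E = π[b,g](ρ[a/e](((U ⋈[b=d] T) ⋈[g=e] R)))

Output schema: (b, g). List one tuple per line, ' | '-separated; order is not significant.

Subexpression sizes:
  U → 4
  T → 6
  (U ⋈[b=d] T) → 3
  R → 5
  ((U ⋈[b=d] T) ⋈[g=e] R) → 2
  ρ[a/e](((U ⋈[b=d] T) ⋈[g=e] R)) → 2
  π[b,g](ρ[a/e](((U ⋈[b=d] T) ⋈[g=e] R))) → 2

== RESULT ==
b | g
4 | 9
4 | 9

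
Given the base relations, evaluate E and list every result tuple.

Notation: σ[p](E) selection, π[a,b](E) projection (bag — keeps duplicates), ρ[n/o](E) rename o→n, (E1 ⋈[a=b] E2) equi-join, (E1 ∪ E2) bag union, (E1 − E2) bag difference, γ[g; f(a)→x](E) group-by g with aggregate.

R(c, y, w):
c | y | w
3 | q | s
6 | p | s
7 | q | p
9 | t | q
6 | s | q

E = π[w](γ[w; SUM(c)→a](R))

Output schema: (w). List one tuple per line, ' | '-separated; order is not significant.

Stepwise |·|:
  R → 5
  γ[w; SUM(c)→a](R) → 3
  π[w](γ[w; SUM(c)→a](R)) → 3

== RESULT ==
w
p
q
s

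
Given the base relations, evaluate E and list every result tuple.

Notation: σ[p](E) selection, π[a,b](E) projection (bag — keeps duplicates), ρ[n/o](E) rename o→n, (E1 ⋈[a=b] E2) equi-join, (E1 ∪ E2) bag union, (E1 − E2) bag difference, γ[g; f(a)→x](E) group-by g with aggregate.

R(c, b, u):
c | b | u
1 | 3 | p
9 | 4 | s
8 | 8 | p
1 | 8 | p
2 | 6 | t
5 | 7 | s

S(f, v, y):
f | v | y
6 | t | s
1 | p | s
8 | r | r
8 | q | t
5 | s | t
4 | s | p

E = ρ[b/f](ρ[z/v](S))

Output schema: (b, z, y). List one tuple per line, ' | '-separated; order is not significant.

Subexpression sizes:
  S → 6
  ρ[z/v](S) → 6
  ρ[b/f](ρ[z/v](S)) → 6

== RESULT ==
b | z | y
1 | p | s
4 | s | p
5 | s | t
6 | t | s
8 | q | t
8 | r | r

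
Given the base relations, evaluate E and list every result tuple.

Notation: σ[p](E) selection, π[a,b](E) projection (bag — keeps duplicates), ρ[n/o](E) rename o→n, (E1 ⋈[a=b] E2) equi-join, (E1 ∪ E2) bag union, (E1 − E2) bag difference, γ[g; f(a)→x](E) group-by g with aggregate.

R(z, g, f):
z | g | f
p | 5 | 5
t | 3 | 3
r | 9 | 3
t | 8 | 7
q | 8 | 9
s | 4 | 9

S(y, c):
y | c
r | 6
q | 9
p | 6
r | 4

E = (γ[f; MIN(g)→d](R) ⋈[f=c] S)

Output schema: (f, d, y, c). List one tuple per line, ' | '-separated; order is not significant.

Stepwise |·|:
  R → 6
  γ[f; MIN(g)→d](R) → 4
  S → 4
  (γ[f; MIN(g)→d](R) ⋈[f=c] S) → 1

== RESULT ==
f | d | y | c
9 | 4 | q | 9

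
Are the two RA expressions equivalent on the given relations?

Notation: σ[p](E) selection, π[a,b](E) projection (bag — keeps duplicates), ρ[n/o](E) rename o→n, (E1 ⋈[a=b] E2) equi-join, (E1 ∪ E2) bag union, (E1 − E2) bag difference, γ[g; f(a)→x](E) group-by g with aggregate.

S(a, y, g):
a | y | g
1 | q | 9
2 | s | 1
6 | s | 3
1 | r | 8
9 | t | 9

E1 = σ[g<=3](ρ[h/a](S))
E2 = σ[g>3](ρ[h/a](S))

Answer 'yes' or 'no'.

E1 subexpression sizes:
  S → 5
  ρ[h/a](S) → 5
  σ[g<=3](ρ[h/a](S)) → 2
E2 subexpression sizes:
  S → 5
  ρ[h/a](S) → 5
  σ[g>3](ρ[h/a](S)) → 3

E1 result:
h | y | g
2 | s | 1
6 | s | 3
E2 result:
h | y | g
1 | q | 9
1 | r | 8
9 | t | 9
Witness: (2, 's', 1) appears 1× in E1 but 0× in E2.

no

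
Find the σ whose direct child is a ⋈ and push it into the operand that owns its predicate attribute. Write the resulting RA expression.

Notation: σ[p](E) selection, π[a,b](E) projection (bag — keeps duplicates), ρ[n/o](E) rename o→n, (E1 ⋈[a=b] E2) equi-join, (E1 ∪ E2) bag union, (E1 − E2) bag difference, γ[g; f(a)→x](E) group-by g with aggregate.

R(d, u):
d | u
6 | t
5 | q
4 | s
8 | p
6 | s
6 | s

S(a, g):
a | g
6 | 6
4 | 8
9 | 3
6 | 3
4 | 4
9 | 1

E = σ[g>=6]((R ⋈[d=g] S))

σ filters on g, owned by the right side.
E' = (R ⋈[d=g] σ[g>=6](S))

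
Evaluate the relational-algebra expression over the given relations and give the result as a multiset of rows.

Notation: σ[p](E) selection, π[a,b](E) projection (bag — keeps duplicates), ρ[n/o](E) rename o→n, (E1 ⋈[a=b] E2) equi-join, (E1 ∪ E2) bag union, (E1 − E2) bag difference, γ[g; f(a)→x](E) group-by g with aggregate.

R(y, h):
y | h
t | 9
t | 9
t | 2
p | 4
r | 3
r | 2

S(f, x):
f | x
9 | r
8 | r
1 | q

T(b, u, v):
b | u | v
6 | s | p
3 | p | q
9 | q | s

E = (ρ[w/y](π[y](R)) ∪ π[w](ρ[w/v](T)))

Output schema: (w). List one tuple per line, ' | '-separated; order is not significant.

Row counts bottom-up:
  R → 6
  π[y](R) → 6
  ρ[w/y](π[y](R)) → 6
  T → 3
  ρ[w/v](T) → 3
  π[w](ρ[w/v](T)) → 3
  (ρ[w/y](π[y](R)) ∪ π[w](ρ[w/v](T))) → 9

== RESULT ==
w
p
p
q
r
r
s
t
t
t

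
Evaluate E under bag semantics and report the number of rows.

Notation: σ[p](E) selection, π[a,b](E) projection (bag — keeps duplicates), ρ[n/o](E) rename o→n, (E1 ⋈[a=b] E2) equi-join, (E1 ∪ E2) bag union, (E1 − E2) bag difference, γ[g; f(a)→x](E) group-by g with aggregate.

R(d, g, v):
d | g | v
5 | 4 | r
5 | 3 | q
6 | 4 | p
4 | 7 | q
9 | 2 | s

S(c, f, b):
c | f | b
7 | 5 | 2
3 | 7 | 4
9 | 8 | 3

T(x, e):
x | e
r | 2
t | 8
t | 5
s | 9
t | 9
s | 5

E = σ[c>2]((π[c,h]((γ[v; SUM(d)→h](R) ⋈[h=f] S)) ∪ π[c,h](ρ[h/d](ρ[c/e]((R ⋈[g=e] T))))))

Row counts bottom-up:
  R → 5
  γ[v; SUM(d)→h](R) → 4
  S → 3
  (γ[v; SUM(d)→h](R) ⋈[h=f] S) → 1
  π[c,h]((γ[v; SUM(d)→h](R) ⋈[h=f] S)) → 1
  R → 5
  T → 6
  (R ⋈[g=e] T) → 1
  ρ[c/e]((R ⋈[g=e] T)) → 1
  ρ[h/d](ρ[c/e]((R ⋈[g=e] T))) → 1
  π[c,h](ρ[h/d](ρ[c/e]((R ⋈[g=e] T)))) → 1
  (π[c,h]((γ[v; SUM(d)→h](R) ⋈[h=f] S)) ∪ π[c,h](ρ[h/d](ρ[c/e]((R ⋈[g=e] T))))) → 2
  σ[c>2]((π[c,h]((γ[v; SUM(d)→h](R) ⋈[h=f] S)) ∪ π[c,h](ρ[h/d](ρ[c/e]((R ⋈[g=e] T)))))) → 1

|E| = 1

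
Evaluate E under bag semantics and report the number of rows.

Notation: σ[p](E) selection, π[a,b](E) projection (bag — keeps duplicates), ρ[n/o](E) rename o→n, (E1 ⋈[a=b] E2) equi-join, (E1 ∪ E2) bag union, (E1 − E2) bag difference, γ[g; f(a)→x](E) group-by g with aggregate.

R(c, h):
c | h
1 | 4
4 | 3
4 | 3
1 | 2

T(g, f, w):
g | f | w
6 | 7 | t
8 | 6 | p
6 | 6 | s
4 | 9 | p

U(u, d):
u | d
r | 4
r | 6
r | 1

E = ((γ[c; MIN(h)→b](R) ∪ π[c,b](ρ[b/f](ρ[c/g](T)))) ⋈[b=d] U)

Row counts bottom-up:
  R → 4
  γ[c; MIN(h)→b](R) → 2
  T → 4
  ρ[c/g](T) → 4
  ρ[b/f](ρ[c/g](T)) → 4
  π[c,b](ρ[b/f](ρ[c/g](T))) → 4
  (γ[c; MIN(h)→b](R) ∪ π[c,b](ρ[b/f](ρ[c/g](T)))) → 6
  U → 3
  ((γ[c; MIN(h)→b](R) ∪ π[c,b](ρ[b/f](ρ[c/g](T)))) ⋈[b=d] U) → 2

|E| = 2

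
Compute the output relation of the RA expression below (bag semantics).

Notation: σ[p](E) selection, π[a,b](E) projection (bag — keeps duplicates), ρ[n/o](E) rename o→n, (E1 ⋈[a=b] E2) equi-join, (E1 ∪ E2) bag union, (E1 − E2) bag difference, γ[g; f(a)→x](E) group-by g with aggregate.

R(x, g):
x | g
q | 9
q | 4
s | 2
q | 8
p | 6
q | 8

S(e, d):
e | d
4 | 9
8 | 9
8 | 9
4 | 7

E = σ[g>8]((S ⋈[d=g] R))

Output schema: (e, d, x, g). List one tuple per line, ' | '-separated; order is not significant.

Row counts bottom-up:
  S → 4
  R → 6
  (S ⋈[d=g] R) → 3
  σ[g>8]((S ⋈[d=g] R)) → 3

== RESULT ==
e | d | x | g
4 | 9 | q | 9
8 | 9 | q | 9
8 | 9 | q | 9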